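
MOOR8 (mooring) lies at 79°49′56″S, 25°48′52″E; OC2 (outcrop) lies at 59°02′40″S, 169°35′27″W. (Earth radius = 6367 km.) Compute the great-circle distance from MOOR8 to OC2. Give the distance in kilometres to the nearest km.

4538 km

MOOR8: φ = -79.83222°, λ = +25.81444°
OC2: φ = -59.04444°, λ = -169.59083°
Δφ = 20.7878°,  Δλ = 164.5947°
a = sin²(Δφ/2) + cos φ₁ cos φ₂ sin²(Δλ/2) = 0.121721
c = 2·arcsin(√a) = 0.712763 rad = 40.8383°
d = R·c = 6367 × 0.712763 = 4538.2 km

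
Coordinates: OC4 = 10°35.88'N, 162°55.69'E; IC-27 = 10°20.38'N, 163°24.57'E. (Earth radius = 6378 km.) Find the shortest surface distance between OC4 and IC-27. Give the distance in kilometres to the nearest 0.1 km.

60.0 km

OC4: φ = +10.59800°, λ = +162.92817°
IC-27: φ = +10.33967°, λ = +163.40950°
Δφ = -0.2583°,  Δλ = 0.4813°
a = sin²(Δφ/2) + cos φ₁ cos φ₂ sin²(Δλ/2) = 0.000022
c = 2·arcsin(√a) = 0.009411 rad = 0.5392°
d = R·c = 6378 × 0.009411 = 60.0 km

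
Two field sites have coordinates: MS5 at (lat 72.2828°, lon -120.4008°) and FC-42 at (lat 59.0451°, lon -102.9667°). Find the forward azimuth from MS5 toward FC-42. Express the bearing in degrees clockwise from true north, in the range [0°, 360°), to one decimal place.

Δλ = 17.4341°
y = sin Δλ · cos φ₂ = 0.154108
x = cos φ₁ sin φ₂ − sin φ₁ cos φ₂ cos Δλ = -0.206483
θ = atan2(y, x) = 143.2644° → 143.2644° (mod 360°)

143.3°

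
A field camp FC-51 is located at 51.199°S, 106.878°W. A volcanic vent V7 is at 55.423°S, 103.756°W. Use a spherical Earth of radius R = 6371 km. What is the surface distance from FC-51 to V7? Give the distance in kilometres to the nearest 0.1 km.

513.3 km

Δφ = -4.2240°,  Δλ = 3.1220°
a = sin²(Δφ/2) + cos φ₁ cos φ₂ sin²(Δλ/2) = 0.001622
c = 2·arcsin(√a) = 0.080571 rad = 4.6164°
d = R·c = 6371 × 0.080571 = 513.3 km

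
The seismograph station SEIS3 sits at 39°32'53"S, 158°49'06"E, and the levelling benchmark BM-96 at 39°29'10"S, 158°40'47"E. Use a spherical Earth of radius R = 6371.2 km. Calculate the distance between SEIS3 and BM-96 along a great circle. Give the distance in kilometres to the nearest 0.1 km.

13.7 km

SEIS3: φ = -39.54806°, λ = +158.81833°
BM-96: φ = -39.48611°, λ = +158.67972°
Δφ = 0.0619°,  Δλ = -0.1386°
a = sin²(Δφ/2) + cos φ₁ cos φ₂ sin²(Δλ/2) = 0.000001
c = 2·arcsin(√a) = 0.002157 rad = 0.1236°
d = R·c = 6371.2 × 0.002157 = 13.7 km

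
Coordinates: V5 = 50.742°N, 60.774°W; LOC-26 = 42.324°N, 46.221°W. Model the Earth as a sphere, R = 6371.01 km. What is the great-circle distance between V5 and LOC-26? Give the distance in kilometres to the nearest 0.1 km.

Δφ = -8.4180°,  Δλ = 14.5530°
a = sin²(Δφ/2) + cos φ₁ cos φ₂ sin²(Δλ/2) = 0.012892
c = 2·arcsin(√a) = 0.227581 rad = 13.0394°
d = R·c = 6371.01 × 0.227581 = 1449.9 km

1449.9 km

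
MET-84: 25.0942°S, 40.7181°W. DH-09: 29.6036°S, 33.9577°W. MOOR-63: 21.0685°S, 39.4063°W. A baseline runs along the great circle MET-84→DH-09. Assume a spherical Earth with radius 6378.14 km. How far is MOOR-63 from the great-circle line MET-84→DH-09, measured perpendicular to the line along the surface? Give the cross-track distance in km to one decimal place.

δ₁₃ = central angle MET-84→MOOR-63 = 0.073349 rad  (haversine)
θ₁₃ = bearing MET-84→MOOR-63 = 16.948°,  θ₁₂ = bearing MET-84→DH-09 = 128.422°
dₓₜ = R·arcsin(sin δ₁₃ · sin(θ₁₃ − θ₁₂)) = 6378.14·arcsin(0.07328·sin(-111.474°)) = -435.303 km
|dₓₜ| = 435.303 km

435.3 km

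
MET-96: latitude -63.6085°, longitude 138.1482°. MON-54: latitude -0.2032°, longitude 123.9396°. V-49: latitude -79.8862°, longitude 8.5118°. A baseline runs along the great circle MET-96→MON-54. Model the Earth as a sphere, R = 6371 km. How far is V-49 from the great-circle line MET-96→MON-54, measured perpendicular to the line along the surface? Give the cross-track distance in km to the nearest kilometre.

1786 km

δ₁₃ = central angle MET-96→V-49 = 0.587976 rad  (haversine)
θ₁₃ = bearing MET-96→V-49 = 194.111°,  θ₁₂ = bearing MET-96→MON-54 = 344.189°
dₓₜ = R·arcsin(sin δ₁₃ · sin(θ₁₃ − θ₁₂)) = 6371·arcsin(0.55468·sin(-150.078°)) = -1786.058 km
|dₓₜ| = 1786.058 km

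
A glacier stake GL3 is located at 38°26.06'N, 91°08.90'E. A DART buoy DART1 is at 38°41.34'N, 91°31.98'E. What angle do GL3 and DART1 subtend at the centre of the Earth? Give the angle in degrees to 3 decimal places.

0.394°

GL3: φ = +38.43433°, λ = +91.14833°
DART1: φ = +38.68900°, λ = +91.53300°
Δφ = 0.2547°,  Δλ = 0.3847°
a = sin²(Δφ/2) + cos φ₁ cos φ₂ sin²(Δλ/2) = 0.000012
c = 2·arcsin(√a) = 0.006879 rad = 0.3941°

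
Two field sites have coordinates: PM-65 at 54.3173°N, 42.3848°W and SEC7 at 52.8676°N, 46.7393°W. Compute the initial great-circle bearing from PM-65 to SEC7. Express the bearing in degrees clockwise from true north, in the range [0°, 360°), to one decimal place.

242.5°

Δλ = -4.3545°
y = sin Δλ · cos φ₂ = -0.045834
x = cos φ₁ sin φ₂ − sin φ₁ cos φ₂ cos Δλ = -0.023884
θ = atan2(y, x) = -117.5238° → 242.4762° (mod 360°)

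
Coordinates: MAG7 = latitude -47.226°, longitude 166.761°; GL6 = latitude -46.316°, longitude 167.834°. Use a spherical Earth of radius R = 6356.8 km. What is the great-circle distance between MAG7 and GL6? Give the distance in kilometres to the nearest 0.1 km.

Δφ = 0.9100°,  Δλ = 1.0730°
a = sin²(Δφ/2) + cos φ₁ cos φ₂ sin²(Δλ/2) = 0.000104
c = 2·arcsin(√a) = 0.020415 rad = 1.1697°
d = R·c = 6356.8 × 0.020415 = 129.8 km

129.8 km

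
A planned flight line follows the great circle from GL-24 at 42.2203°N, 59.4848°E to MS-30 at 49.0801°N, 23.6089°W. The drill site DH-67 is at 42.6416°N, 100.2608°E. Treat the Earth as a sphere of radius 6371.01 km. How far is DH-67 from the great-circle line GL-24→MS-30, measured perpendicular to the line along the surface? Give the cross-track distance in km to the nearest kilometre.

2592 km

δ₁₃ = central angle GL-24→DH-67 = 0.520156 rad  (haversine)
θ₁₃ = bearing GL-24→DH-67 = 75.155°,  θ₁₂ = bearing GL-24→MS-30 = 307.925°
dₓₜ = R·arcsin(sin δ₁₃ · sin(θ₁₃ − θ₁₂)) = 6371.01·arcsin(0.49702·sin(-232.770°)) = 2592.138 km
|dₓₜ| = 2592.138 km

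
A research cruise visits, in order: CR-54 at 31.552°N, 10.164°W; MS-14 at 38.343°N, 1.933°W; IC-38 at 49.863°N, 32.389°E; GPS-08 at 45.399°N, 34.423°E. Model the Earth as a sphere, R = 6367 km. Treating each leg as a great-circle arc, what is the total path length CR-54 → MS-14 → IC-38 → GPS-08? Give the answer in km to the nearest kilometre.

4571 km

CR-54→MS-14: c = 0.166932 rad, d = 1062.85 km
MS-14→IC-38: c = 0.469434 rad, d = 2988.89 km
IC-38→GPS-08: c = 0.081493 rad, d = 518.87 km
Total = 1062.85 + 2988.89 + 518.87 = 4570.61 km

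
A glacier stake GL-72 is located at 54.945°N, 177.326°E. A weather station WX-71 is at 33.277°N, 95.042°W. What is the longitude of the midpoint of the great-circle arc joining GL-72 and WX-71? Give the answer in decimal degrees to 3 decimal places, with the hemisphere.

Bx = cos φ₂ cos Δλ = 0.034543,  By = cos φ₂ sin Δλ = 0.835314
φₘ = atan2(sin φ₁ + sin φ₂, √((cos φ₁ + Bx)² + By²)) = 52.91019°
λₘ = λ₁ + atan2(By, cos φ₁ + Bx) = -128.76432°

128.764°W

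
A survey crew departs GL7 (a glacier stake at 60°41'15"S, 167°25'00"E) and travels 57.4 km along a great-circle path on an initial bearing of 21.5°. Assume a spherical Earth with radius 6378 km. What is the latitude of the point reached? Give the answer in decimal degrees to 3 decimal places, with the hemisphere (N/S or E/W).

60.207°S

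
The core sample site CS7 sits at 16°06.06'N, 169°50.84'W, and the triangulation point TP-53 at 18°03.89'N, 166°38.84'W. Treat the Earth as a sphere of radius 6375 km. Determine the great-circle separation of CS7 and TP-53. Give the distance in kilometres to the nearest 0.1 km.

404.4 km

CS7: φ = +16.10100°, λ = -169.84733°
TP-53: φ = +18.06483°, λ = -166.64733°
Δφ = 1.9638°,  Δλ = 3.2000°
a = sin²(Δφ/2) + cos φ₁ cos φ₂ sin²(Δλ/2) = 0.001006
c = 2·arcsin(√a) = 0.063439 rad = 3.6348°
d = R·c = 6375 × 0.063439 = 404.4 km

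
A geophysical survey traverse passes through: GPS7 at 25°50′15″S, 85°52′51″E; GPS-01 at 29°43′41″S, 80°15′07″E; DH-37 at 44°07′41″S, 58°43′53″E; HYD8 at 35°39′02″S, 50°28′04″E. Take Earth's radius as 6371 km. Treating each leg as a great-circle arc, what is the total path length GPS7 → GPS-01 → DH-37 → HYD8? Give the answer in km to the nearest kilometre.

GPS7: φ = -25.83750°, λ = +85.88083°
GPS-01: φ = -29.72806°, λ = +80.25194°
DH-37: φ = -44.12806°, λ = +58.73139°
HYD8: φ = -35.65056°, λ = +50.46778°
GPS7→GPS-01: c = 0.110267 rad, d = 702.51 km
GPS-01→DH-37: c = 0.389420 rad, d = 2481.00 km
DH-37→HYD8: c = 0.184555 rad, d = 1175.80 km
Total = 702.51 + 2481.00 + 1175.80 = 4359.31 km

4359 km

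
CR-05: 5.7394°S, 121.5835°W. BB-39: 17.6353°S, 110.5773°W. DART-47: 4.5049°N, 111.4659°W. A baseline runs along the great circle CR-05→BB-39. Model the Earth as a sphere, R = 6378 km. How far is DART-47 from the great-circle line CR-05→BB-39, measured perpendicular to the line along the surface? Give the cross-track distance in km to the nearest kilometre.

1598 km

δ₁₃ = central angle CR-05→DART-47 = 0.251125 rad  (haversine)
θ₁₃ = bearing CR-05→DART-47 = 44.809°,  θ₁₂ = bearing CR-05→BB-39 = 138.808°
dₓₜ = R·arcsin(sin δ₁₃ · sin(θ₁₃ − θ₁₂)) = 6378·arcsin(0.24849·sin(-93.998°)) = -1597.695 km
|dₓₜ| = 1597.695 km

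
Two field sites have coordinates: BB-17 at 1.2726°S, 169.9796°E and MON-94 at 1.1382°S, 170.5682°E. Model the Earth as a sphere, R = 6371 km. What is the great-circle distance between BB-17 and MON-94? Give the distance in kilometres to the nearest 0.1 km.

67.1 km

Δφ = 0.1344°,  Δλ = 0.5886°
a = sin²(Δφ/2) + cos φ₁ cos φ₂ sin²(Δλ/2) = 0.000028
c = 2·arcsin(√a) = 0.010535 rad = 0.6036°
d = R·c = 6371 × 0.010535 = 67.1 km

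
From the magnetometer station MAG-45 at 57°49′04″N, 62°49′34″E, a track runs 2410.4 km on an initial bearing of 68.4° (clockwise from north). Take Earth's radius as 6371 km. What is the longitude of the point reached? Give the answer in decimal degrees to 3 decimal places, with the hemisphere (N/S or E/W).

MAG-45: φ = +57.81778°, λ = +62.82611°
δ = d/R = 2410.4/6371 = 0.378339 rad
φ₂ = arcsin(sin φ₁ cos δ + cos φ₁ sin δ cos θ)
   = arcsin(0.84636·0.92928 + 0.53261·0.36938·0.36812) = 59.19628°
λ₂ = λ₁ + atan2(sin θ sin δ cos φ₁, cos δ − sin φ₁ sin φ₂) = 104.94334°

104.943°E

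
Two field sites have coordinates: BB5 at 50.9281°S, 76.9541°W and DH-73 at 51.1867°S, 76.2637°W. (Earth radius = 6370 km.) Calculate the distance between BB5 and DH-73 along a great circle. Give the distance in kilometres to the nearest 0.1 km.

Δφ = -0.2586°,  Δλ = 0.6904°
a = sin²(Δφ/2) + cos φ₁ cos φ₂ sin²(Δλ/2) = 0.000019
c = 2·arcsin(√a) = 0.008817 rad = 0.5052°
d = R·c = 6370 × 0.008817 = 56.2 km

56.2 km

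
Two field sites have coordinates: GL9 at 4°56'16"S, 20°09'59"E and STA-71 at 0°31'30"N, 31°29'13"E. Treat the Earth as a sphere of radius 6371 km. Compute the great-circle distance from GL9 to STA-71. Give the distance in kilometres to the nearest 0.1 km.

1396.4 km

GL9: φ = -4.93778°, λ = +20.16639°
STA-71: φ = +0.52500°, λ = +31.48694°
Δφ = 5.4628°,  Δλ = 11.3206°
a = sin²(Δφ/2) + cos φ₁ cos φ₂ sin²(Δλ/2) = 0.011962
c = 2·arcsin(√a) = 0.219182 rad = 12.5582°
d = R·c = 6371 × 0.219182 = 1396.4 km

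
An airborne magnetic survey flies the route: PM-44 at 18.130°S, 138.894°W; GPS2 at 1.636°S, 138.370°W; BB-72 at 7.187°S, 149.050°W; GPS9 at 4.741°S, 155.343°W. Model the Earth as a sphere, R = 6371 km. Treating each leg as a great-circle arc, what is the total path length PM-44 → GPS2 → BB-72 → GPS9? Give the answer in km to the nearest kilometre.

3917 km

PM-44→GPS2: c = 0.288015 rad, d = 1834.94 km
GPS2→BB-72: c = 0.209519 rad, d = 1334.84 km
BB-72→GPS9: c = 0.117276 rad, d = 747.17 km
Total = 1834.94 + 1334.84 + 747.17 = 3916.95 km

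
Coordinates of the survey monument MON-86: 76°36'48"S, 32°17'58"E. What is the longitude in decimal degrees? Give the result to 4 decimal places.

32° + 17′/60 + 58″/3600 = 32 + 0.28333 + 0.01611 = 32.2994°

32.2994°E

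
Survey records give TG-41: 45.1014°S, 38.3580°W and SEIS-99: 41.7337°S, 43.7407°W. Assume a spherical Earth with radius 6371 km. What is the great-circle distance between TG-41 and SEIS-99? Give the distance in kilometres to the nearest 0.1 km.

573.6 km

Δφ = 3.3677°,  Δλ = -5.3827°
a = sin²(Δφ/2) + cos φ₁ cos φ₂ sin²(Δλ/2) = 0.002025
c = 2·arcsin(√a) = 0.090027 rad = 5.1581°
d = R·c = 6371 × 0.090027 = 573.6 km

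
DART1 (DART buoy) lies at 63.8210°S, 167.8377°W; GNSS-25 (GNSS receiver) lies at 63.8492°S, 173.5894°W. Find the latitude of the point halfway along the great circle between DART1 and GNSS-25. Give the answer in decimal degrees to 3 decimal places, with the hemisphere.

Bx = cos φ₂ cos Δλ = 0.438516,  By = cos φ₂ sin Δλ = -0.044169
φₘ = atan2(sin φ₁ + sin φ₂, √((cos φ₁ + Bx)² + By²)) = -63.86367°
λₘ = λ₁ + atan2(By, cos φ₁ + Bx) = -170.71211°

63.864°S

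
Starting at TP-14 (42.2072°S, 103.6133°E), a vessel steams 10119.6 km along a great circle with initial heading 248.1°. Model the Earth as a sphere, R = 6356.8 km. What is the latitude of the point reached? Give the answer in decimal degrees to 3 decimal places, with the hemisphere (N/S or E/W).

δ = d/R = 10119.6/6356.8 = 1.591933 rad
φ₂ = arcsin(sin φ₁ cos δ + cos φ₁ sin δ cos θ)
   = arcsin(-0.67181·-0.02114 + 0.74072·0.99978·-0.37299) = -15.18990°
λ₂ = λ₁ + atan2(sin θ sin δ cos φ₁, cos δ − sin φ₁ sin φ₂) = -2.39721°

15.190°S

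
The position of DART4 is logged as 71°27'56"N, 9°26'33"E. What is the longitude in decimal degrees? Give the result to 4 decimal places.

9° + 26′/60 + 33″/3600 = 9 + 0.43333 + 0.00917 = 9.4425°

9.4425°E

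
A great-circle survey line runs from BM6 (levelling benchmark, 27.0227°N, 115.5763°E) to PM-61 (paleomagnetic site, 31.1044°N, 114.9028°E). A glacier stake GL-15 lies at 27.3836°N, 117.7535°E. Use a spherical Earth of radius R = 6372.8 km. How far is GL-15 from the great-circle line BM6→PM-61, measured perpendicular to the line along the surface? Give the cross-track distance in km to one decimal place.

218.8 km

δ₁₃ = central angle BM6→GL-15 = 0.034378 rad  (haversine)
θ₁₃ = bearing BM6→GL-15 = 78.946°,  θ₁₂ = bearing BM6→PM-61 = 351.955°
dₓₜ = R·arcsin(sin δ₁₃ · sin(θ₁₃ − θ₁₂)) = 6372.8·arcsin(0.03437·sin(-273.009°)) = 218.780 km
|dₓₜ| = 218.780 km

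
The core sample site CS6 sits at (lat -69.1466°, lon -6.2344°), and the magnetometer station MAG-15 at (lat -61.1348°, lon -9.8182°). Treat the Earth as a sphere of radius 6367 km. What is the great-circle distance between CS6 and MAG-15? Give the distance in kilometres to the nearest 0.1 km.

905.5 km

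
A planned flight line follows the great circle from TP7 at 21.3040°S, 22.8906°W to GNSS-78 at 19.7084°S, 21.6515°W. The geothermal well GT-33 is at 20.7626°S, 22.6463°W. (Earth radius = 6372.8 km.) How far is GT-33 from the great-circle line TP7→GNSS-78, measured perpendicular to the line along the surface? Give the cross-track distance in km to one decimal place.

δ₁₃ = central angle TP7→GT-33 = 0.010253 rad  (haversine)
θ₁₃ = bearing TP7→GT-33 = 22.883°,  θ₁₂ = bearing TP7→GNSS-78 = 36.250°
dₓₜ = R·arcsin(sin δ₁₃ · sin(θ₁₃ − θ₁₂)) = 6372.8·arcsin(0.01025·sin(-13.366°)) = -15.105 km
|dₓₜ| = 15.105 km

15.1 km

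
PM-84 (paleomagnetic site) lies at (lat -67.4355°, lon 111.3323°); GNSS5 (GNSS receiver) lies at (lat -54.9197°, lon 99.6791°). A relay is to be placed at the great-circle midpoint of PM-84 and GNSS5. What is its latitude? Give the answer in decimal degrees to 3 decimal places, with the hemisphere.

61.298°S

Bx = cos φ₂ cos Δλ = 0.562878,  By = cos φ₂ sin Δλ = -0.116087
φₘ = atan2(sin φ₁ + sin φ₂, √((cos φ₁ + Bx)² + By²)) = -61.29779°
λₘ = λ₁ + atan2(By, cos φ₁ + Bx) = 104.34071°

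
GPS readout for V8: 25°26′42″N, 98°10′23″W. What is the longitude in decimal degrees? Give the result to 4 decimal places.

98° + 10′/60 + 23″/3600 = 98 + 0.16667 + 0.00639 = 98.1731°

98.1731°W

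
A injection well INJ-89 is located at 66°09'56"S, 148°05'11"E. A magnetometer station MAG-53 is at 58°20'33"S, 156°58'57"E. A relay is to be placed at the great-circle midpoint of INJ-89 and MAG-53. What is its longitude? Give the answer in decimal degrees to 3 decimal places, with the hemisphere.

153.114°E

INJ-89: φ = -66.16556°, λ = +148.08639°
MAG-53: φ = -58.34250°, λ = +156.98250°
Bx = cos φ₂ cos Δλ = 0.518527,  By = cos φ₂ sin Δλ = 0.081163
φₘ = atan2(sin φ₁ + sin φ₂, √((cos φ₁ + Bx)² + By²)) = -62.32397°
λₘ = λ₁ + atan2(By, cos φ₁ + Bx) = 153.11376°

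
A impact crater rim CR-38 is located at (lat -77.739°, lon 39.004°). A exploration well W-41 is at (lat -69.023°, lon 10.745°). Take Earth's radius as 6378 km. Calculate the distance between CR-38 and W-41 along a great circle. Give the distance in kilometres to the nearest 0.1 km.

1297.1 km

Δφ = 8.7160°,  Δλ = -28.2590°
a = sin²(Δφ/2) + cos φ₁ cos φ₂ sin²(Δλ/2) = 0.010305
c = 2·arcsin(√a) = 0.203374 rad = 11.6525°
d = R·c = 6378 × 0.203374 = 1297.1 km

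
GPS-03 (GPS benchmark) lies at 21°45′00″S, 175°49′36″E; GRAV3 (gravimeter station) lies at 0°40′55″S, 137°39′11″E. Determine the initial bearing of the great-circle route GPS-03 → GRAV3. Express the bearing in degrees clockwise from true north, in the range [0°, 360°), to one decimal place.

GPS-03: φ = -21.75000°, λ = +175.82667°
GRAV3: φ = -0.68194°, λ = +137.65306°
Δλ = -38.1736°
y = sin Δλ · cos φ₂ = -0.618003
x = cos φ₁ sin φ₂ − sin φ₁ cos φ₂ cos Δλ = 0.280235
θ = atan2(y, x) = -65.6079° → 294.3921° (mod 360°)

294.4°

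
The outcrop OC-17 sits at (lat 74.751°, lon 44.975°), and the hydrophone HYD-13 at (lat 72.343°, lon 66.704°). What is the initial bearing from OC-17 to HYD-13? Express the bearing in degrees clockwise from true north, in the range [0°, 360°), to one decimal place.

100.7°

Δλ = 21.7290°
y = sin Δλ · cos φ₂ = 0.112293
x = cos φ₁ sin φ₂ − sin φ₁ cos φ₂ cos Δλ = -0.021222
θ = atan2(y, x) = 100.7018° → 100.7018° (mod 360°)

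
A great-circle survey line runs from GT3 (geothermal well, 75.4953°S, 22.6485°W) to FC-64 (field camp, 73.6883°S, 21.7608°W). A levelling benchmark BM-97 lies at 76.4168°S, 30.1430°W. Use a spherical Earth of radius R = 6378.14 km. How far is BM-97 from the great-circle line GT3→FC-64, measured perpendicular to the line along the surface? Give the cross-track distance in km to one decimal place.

δ₁₃ = central angle GT3→BM-97 = 0.035550 rad  (haversine)
θ₁₃ = bearing GT3→BM-97 = 239.527°,  θ₁₂ = bearing GT3→FC-64 = 7.865°
dₓₜ = R·arcsin(sin δ₁₃ · sin(θ₁₃ − θ₁₂)) = 6378.14·arcsin(0.03554·sin(231.662°)) = -177.833 km
|dₓₜ| = 177.833 km

177.8 km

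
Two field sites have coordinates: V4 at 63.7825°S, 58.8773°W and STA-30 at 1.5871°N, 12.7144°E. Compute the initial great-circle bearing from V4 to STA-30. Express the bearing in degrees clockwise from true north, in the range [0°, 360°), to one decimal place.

72.7°

Δλ = 71.5917°
y = sin Δλ · cos φ₂ = 0.948466
x = cos φ₁ sin φ₂ − sin φ₁ cos φ₂ cos Δλ = 0.295427
θ = atan2(y, x) = 72.6993° → 72.6993° (mod 360°)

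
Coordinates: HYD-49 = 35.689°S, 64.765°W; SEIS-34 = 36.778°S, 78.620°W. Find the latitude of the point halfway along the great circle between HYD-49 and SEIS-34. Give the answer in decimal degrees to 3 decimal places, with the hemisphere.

Bx = cos φ₂ cos Δλ = 0.777657,  By = cos φ₂ sin Δλ = -0.191803
φₘ = atan2(sin φ₁ + sin φ₂, √((cos φ₁ + Bx)² + By²)) = -36.43387°
λₘ = λ₁ + atan2(By, cos φ₁ + Bx) = -71.64402°

36.434°S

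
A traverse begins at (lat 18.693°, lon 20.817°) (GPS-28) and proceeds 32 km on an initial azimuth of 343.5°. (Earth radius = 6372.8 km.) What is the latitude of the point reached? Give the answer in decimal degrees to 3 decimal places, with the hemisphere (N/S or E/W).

δ = d/R = 32/6372.8 = 0.005021 rad
φ₂ = arcsin(sin φ₁ cos δ + cos φ₁ sin δ cos θ)
   = arcsin(0.32050·0.99999 + 0.94725·0.00502·0.95882) = 18.96883°
λ₂ = λ₁ + atan2(sin θ sin δ cos φ₁, cos δ − sin φ₁ sin φ₂) = 20.73060°

18.969°N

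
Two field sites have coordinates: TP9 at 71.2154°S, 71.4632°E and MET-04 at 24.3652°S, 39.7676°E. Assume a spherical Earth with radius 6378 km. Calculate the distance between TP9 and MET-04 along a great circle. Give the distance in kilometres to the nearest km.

5588 km

Δφ = 46.8502°,  Δλ = -31.6956°
a = sin²(Δφ/2) + cos φ₁ cos φ₂ sin²(Δλ/2) = 0.179921
c = 2·arcsin(√a) = 0.876092 rad = 50.1964°
d = R·c = 6378 × 0.876092 = 5587.7 km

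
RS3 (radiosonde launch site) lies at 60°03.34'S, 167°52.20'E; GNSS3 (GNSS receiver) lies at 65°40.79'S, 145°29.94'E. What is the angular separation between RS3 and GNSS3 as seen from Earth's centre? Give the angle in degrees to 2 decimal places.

RS3: φ = -60.05567°, λ = +167.87000°
GNSS3: φ = -65.67983°, λ = +145.49900°
Δφ = -5.6242°,  Δλ = -22.3710°
a = sin²(Δφ/2) + cos φ₁ cos φ₂ sin²(Δλ/2) = 0.010143
c = 2·arcsin(√a) = 0.201764 rad = 11.5602°

11.56°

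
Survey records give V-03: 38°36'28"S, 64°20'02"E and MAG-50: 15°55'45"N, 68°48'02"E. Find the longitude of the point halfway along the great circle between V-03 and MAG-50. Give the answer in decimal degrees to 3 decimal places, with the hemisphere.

66.798°E

V-03: φ = -38.60778°, λ = +64.33389°
MAG-50: φ = +15.92917°, λ = +68.80056°
Bx = cos φ₂ cos Δλ = 0.958681,  By = cos φ₂ sin Δλ = 0.074889
φₘ = atan2(sin φ₁ + sin φ₂, √((cos φ₁ + Bx)² + By²)) = -11.34761°
λₘ = λ₁ + atan2(By, cos φ₁ + Bx) = 66.79818°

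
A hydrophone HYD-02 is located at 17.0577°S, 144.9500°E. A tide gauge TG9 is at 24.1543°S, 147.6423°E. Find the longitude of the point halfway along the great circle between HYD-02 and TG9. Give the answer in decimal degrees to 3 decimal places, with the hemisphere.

Bx = cos φ₂ cos Δλ = 0.911440,  By = cos φ₂ sin Δλ = 0.042860
φₘ = atan2(sin φ₁ + sin φ₂, √((cos φ₁ + Bx)² + By²)) = -20.61121°
λₘ = λ₁ + atan2(By, cos φ₁ + Bx) = 146.26476°

146.265°E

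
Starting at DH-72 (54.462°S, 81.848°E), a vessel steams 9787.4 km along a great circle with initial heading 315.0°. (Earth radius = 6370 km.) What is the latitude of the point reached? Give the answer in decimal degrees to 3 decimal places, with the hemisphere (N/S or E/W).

δ = d/R = 9787.4/6370 = 1.536484 rad
φ₂ = arcsin(sin φ₁ cos δ + cos φ₁ sin δ cos θ)
   = arcsin(-0.81373·0.03431 + 0.58124·0.99941·0.70711) = 22.50989°
λ₂ = λ₁ + atan2(sin θ sin δ cos φ₁, cos δ − sin φ₁ sin φ₂) = 31.94358°

22.510°N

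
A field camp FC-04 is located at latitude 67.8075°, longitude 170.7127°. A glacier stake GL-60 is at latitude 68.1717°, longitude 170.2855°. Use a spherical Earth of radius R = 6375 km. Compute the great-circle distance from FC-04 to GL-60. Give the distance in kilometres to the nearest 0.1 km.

44.3 km

Δφ = 0.3642°,  Δλ = -0.4272°
a = sin²(Δφ/2) + cos φ₁ cos φ₂ sin²(Δλ/2) = 0.000012
c = 2·arcsin(√a) = 0.006944 rad = 0.3978°
d = R·c = 6375 × 0.006944 = 44.3 km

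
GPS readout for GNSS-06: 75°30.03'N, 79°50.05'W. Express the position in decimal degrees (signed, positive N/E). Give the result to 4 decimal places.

lat: 75.5005° N → +75.5005°
lon: 79.8342° W → -79.8342°

+75.5005°, -79.8342°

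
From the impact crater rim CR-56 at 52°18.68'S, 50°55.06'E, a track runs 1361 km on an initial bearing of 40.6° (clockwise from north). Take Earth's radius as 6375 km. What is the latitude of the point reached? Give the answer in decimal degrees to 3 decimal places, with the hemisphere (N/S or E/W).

CR-56: φ = -52.31133°, λ = +50.91767°
δ = d/R = 1361/6375 = 0.213490 rad
φ₂ = arcsin(sin φ₁ cos δ + cos φ₁ sin δ cos θ)
   = arcsin(-0.79134·0.97730 + 0.61137·0.21187·0.75927) = -42.45638°
λ₂ = λ₁ + atan2(sin θ sin δ cos φ₁, cos δ − sin φ₁ sin φ₂) = 61.68862°

42.456°S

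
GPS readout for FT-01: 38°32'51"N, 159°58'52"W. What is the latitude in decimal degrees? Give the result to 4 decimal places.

38° + 32′/60 + 51″/3600 = 38 + 0.53333 + 0.01417 = 38.5475°

38.5475°N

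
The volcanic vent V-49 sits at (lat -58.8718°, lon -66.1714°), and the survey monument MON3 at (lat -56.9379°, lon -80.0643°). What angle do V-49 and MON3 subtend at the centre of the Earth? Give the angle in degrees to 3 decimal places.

Δφ = 1.9339°,  Δλ = -13.8929°
a = sin²(Δφ/2) + cos φ₁ cos φ₂ sin²(Δλ/2) = 0.004410
c = 2·arcsin(√a) = 0.132912 rad = 7.6153°

7.615°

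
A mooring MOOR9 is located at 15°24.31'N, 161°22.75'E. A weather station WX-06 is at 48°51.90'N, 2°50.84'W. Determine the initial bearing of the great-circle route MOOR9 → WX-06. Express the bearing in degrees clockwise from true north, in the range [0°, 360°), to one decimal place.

348.7°

MOOR9: φ = +15.40517°, λ = +161.37917°
WX-06: φ = +48.86500°, λ = -2.84733°
Δλ = -164.2265°
y = sin Δλ · cos φ₂ = -0.178823
x = cos φ₁ sin φ₂ − sin φ₁ cos φ₂ cos Δλ = 0.894271
θ = atan2(y, x) = -11.3080° → 348.6920° (mod 360°)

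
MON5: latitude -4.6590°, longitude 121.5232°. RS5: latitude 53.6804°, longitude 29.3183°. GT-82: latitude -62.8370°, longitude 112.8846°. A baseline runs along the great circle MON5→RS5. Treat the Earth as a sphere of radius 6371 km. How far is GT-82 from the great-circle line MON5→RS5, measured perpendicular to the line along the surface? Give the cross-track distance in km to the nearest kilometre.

δ₁₃ = central angle MON5→GT-82 = 1.021461 rad  (haversine)
θ₁₃ = bearing MON5→GT-82 = 184.612°,  θ₁₂ = bearing MON5→RS5 = 323.547°
dₓₜ = R·arcsin(sin δ₁₃ · sin(θ₁₃ − θ₁₂)) = 6371·arcsin(0.85287·sin(-138.935°)) = -3788.826 km
|dₓₜ| = 3788.826 km

3789 km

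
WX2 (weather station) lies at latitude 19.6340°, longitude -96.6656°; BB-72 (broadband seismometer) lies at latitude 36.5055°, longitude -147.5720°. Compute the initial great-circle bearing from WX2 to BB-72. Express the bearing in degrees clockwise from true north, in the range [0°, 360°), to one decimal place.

Δλ = -50.9064°
y = sin Δλ · cos φ₂ = -0.623843
x = cos φ₁ sin φ₂ − sin φ₁ cos φ₂ cos Δλ = 0.389999
θ = atan2(y, x) = -57.9882° → 302.0118° (mod 360°)

302.0°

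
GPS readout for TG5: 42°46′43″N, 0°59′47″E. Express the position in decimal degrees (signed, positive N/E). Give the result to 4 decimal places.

lat: 42.7786° N → +42.7786°
lon: 0.9964° E → +0.9964°

+42.7786°, +0.9964°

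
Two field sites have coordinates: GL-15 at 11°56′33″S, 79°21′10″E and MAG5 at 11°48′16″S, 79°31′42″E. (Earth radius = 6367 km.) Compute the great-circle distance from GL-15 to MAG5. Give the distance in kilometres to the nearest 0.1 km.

24.5 km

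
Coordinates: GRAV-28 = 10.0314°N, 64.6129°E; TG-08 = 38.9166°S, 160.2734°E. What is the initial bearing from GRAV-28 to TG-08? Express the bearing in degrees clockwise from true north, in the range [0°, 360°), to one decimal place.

128.0°

Δλ = 95.6605°
y = sin Δλ · cos φ₂ = 0.774267
x = cos φ₁ sin φ₂ − sin φ₁ cos φ₂ cos Δλ = -0.605217
θ = atan2(y, x) = 128.0135° → 128.0135° (mod 360°)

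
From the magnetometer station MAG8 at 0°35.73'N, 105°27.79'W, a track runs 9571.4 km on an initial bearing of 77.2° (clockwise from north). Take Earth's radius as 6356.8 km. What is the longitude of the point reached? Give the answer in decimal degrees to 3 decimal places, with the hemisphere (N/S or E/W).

MAG8: φ = +0.59550°, λ = -105.46317°
δ = d/R = 9571.4/6356.8 = 1.505695 rad
φ₂ = arcsin(sin φ₁ cos δ + cos φ₁ sin δ cos θ)
   = arcsin(0.01039·0.06506 + 0.99995·0.99788·0.22155) = 12.81145°
λ₂ = λ₁ + atan2(sin θ sin δ cos φ₁, cos δ − sin φ₁ sin φ₂) = -19.15308°

19.153°W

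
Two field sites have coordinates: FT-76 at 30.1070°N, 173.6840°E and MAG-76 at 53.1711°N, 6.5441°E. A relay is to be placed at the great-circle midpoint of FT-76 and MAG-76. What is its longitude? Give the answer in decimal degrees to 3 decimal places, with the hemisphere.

148.262°E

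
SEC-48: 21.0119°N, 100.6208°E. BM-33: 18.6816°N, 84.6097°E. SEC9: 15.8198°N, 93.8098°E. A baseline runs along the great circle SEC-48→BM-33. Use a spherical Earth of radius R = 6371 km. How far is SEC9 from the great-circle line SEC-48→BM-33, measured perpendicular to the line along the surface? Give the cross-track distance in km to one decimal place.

δ₁₃ = central angle SEC-48→SEC9 = 0.144636 rad  (haversine)
θ₁₃ = bearing SEC-48→SEC9 = 232.340°,  θ₁₂ = bearing SEC-48→BM-33 = 263.995°
dₓₜ = R·arcsin(sin δ₁₃ · sin(θ₁₃ − θ₁₂)) = 6371·arcsin(0.14413·sin(-31.655°)) = -482.373 km
|dₓₜ| = 482.373 km

482.4 km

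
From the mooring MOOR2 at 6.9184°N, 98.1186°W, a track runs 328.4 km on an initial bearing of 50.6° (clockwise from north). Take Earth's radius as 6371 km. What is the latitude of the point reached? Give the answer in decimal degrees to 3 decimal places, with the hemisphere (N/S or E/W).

8.787°N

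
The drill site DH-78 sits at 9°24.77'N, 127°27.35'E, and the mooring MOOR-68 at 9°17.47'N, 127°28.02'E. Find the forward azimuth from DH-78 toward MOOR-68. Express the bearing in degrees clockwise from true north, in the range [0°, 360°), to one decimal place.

174.8°

DH-78: φ = +9.41283°, λ = +127.45583°
MOOR-68: φ = +9.29117°, λ = +127.46700°
Δλ = 0.0112°
y = sin Δλ · cos φ₂ = 0.000192
x = cos φ₁ sin φ₂ − sin φ₁ cos φ₂ cos Δλ = -0.002123
θ = atan2(y, x) = 174.8244° → 174.8244° (mod 360°)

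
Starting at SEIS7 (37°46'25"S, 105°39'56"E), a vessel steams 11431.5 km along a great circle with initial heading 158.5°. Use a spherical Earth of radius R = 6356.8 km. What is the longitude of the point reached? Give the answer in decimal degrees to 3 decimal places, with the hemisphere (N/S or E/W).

100.290°W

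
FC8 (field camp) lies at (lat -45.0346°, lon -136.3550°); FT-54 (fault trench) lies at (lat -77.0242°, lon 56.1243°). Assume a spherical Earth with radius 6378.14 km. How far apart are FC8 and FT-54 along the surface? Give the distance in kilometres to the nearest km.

6422 km

Δφ = -31.9896°,  Δλ = -167.5207°
a = sin²(Δφ/2) + cos φ₁ cos φ₂ sin²(Δλ/2) = 0.232731
c = 2·arcsin(√a) = 1.006835 rad = 57.6874°
d = R·c = 6378.14 × 1.006835 = 6421.7 km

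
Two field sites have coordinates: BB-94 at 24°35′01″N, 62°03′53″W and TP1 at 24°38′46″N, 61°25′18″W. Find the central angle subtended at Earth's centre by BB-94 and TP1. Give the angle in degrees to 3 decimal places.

0.588°

BB-94: φ = +24.58361°, λ = -62.06472°
TP1: φ = +24.64611°, λ = -61.42167°
Δφ = 0.0625°,  Δλ = 0.6431°
a = sin²(Δφ/2) + cos φ₁ cos φ₂ sin²(Δλ/2) = 0.000026
c = 2·arcsin(√a) = 0.010262 rad = 0.5880°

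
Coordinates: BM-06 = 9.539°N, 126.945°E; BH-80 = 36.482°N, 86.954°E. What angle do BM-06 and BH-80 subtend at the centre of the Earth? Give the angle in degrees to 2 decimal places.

45.09°

Δφ = 26.9430°,  Δλ = -39.9910°
a = sin²(Δφ/2) + cos φ₁ cos φ₂ sin²(Δλ/2) = 0.146986
c = 2·arcsin(√a) = 0.786922 rad = 45.0873°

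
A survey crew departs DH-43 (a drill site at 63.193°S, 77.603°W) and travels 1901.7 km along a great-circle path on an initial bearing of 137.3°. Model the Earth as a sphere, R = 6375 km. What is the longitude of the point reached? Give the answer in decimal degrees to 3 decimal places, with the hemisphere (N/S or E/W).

δ = d/R = 1901.7/6375 = 0.298306 rad
φ₂ = arcsin(sin φ₁ cos δ + cos φ₁ sin δ cos θ)
   = arcsin(-0.89253·0.95584 + 0.45099·0.29390·-0.73491) = -71.90124°
λ₂ = λ₁ + atan2(sin θ sin δ cos φ₁, cos δ − sin φ₁ sin φ₂) = -37.69292°

37.693°W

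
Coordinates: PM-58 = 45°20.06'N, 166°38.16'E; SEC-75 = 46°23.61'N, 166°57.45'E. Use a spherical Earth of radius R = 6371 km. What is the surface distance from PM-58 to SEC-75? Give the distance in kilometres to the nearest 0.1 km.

PM-58: φ = +45.33433°, λ = +166.63600°
SEC-75: φ = +46.39350°, λ = +166.95750°
Δφ = 1.0592°,  Δλ = 0.3215°
a = sin²(Δφ/2) + cos φ₁ cos φ₂ sin²(Δλ/2) = 0.000089
c = 2·arcsin(√a) = 0.018894 rad = 1.0826°
d = R·c = 6371 × 0.018894 = 120.4 km

120.4 km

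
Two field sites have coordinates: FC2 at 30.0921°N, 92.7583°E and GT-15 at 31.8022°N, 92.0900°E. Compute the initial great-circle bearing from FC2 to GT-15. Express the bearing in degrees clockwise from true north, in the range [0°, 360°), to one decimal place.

Δλ = -0.6683°
y = sin Δλ · cos φ₂ = -0.009913
x = cos φ₁ sin φ₂ − sin φ₁ cos φ₂ cos Δλ = 0.029871
θ = atan2(y, x) = -18.3582° → 341.6418° (mod 360°)

341.6°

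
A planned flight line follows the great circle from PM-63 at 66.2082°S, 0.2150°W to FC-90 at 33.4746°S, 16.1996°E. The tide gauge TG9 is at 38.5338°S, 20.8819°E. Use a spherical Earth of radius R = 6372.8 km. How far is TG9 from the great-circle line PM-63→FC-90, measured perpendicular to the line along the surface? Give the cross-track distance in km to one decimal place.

δ₁₃ = central angle PM-63→TG9 = 0.526742 rad  (haversine)
θ₁₃ = bearing PM-63→TG9 = 34.062°,  θ₁₂ = bearing PM-63→FC-90 = 24.822°
dₓₜ = R·arcsin(sin δ₁₃ · sin(θ₁₃ − θ₁₂)) = 6372.8·arcsin(0.50272·sin(9.240°)) = 514.980 km
|dₓₜ| = 514.980 km

515.0 km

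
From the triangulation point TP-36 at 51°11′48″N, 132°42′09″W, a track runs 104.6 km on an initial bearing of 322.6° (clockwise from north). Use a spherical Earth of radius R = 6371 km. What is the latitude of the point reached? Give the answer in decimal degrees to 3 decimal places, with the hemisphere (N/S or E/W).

51.940°N

TP-36: φ = +51.19667°, λ = -132.70250°
δ = d/R = 104.6/6371 = 0.016418 rad
φ₂ = arcsin(sin φ₁ cos δ + cos φ₁ sin δ cos θ)
   = arcsin(0.77930·0.99987 + 0.62665·0.01642·0.79441) = 51.94035°
λ₂ = λ₁ + atan2(sin θ sin δ cos φ₁, cos δ − sin φ₁ sin φ₂) = -133.62929°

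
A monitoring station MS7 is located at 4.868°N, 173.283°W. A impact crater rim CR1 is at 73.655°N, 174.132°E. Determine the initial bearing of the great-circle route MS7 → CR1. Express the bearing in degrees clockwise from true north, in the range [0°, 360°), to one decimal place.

Δλ = -12.5850°
y = sin Δλ · cos φ₂ = -0.061318
x = cos φ₁ sin φ₂ − sin φ₁ cos φ₂ cos Δλ = 0.932816
θ = atan2(y, x) = -3.7609° → 356.2391° (mod 360°)

356.2°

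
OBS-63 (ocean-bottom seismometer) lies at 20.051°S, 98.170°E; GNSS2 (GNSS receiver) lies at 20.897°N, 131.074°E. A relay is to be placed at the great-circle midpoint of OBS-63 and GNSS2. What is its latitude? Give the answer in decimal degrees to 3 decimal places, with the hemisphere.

Bx = cos φ₂ cos Δλ = 0.784357,  By = cos φ₂ sin Δλ = 0.507501
φₘ = atan2(sin φ₁ + sin φ₂, √((cos φ₁ + Bx)² + By²)) = 0.44106°
λₘ = λ₁ + atan2(By, cos φ₁ + Bx) = 114.57536°

0.441°N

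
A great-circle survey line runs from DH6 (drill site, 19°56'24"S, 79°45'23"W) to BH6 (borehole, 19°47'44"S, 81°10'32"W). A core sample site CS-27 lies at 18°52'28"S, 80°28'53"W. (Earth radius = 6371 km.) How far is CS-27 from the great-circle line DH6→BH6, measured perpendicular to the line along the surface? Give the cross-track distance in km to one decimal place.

109.8 km

DH6: φ = -19.94000°, λ = -79.75639°
BH6: φ = -19.79556°, λ = -81.17556°
CS-27: φ = -18.87444°, λ = -80.48139°
δ₁₃ = central angle DH6→CS-27 = 0.022097 rad  (haversine)
θ₁₃ = bearing DH6→CS-27 = 327.189°,  θ₁₂ = bearing DH6→BH6 = 275.935°
dₓₜ = R·arcsin(sin δ₁₃ · sin(θ₁₃ − θ₁₂)) = 6371·arcsin(0.02210·sin(51.254°)) = 109.797 km
|dₓₜ| = 109.797 km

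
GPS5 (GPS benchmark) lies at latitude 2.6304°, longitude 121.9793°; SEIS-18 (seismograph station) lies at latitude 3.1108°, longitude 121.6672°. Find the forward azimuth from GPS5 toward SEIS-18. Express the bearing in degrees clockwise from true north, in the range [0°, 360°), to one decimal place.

327.0°

Δλ = -0.3121°
y = sin Δλ · cos φ₂ = -0.005439
x = cos φ₁ sin φ₂ − sin φ₁ cos φ₂ cos Δλ = 0.008385
θ = atan2(y, x) = -32.9699° → 327.0301° (mod 360°)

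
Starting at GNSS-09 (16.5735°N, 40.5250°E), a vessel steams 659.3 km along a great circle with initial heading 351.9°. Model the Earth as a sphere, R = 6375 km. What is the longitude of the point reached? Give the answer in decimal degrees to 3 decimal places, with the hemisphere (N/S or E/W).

39.623°E

δ = d/R = 659.3/6375 = 0.103420 rad
φ₂ = arcsin(sin φ₁ cos δ + cos φ₁ sin δ cos θ)
   = arcsin(0.28525·0.99466 + 0.95845·0.10324·0.99002) = 22.43780°
λ₂ = λ₁ + atan2(sin θ sin δ cos φ₁, cos δ − sin φ₁ sin φ₂) = 39.62328°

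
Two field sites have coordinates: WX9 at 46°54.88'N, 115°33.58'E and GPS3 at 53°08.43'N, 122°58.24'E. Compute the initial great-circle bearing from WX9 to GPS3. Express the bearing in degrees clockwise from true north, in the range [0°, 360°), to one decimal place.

WX9: φ = +46.91467°, λ = +115.55967°
GPS3: φ = +53.14050°, λ = +122.97067°
Δλ = 7.4110°
y = sin Δλ · cos φ₂ = 0.077373
x = cos φ₁ sin φ₂ − sin φ₁ cos φ₂ cos Δλ = 0.112107
θ = atan2(y, x) = 34.6122° → 34.6122° (mod 360°)

34.6°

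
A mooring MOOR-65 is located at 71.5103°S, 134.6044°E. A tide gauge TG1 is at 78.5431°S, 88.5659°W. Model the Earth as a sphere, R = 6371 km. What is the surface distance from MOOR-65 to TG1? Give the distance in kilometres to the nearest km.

3105 km

Δφ = -7.0328°,  Δλ = 136.8297°
a = sin²(Δφ/2) + cos φ₁ cos φ₂ sin²(Δλ/2) = 0.058229
c = 2·arcsin(√a) = 0.487425 rad = 27.9274°
d = R·c = 6371 × 0.487425 = 3105.4 km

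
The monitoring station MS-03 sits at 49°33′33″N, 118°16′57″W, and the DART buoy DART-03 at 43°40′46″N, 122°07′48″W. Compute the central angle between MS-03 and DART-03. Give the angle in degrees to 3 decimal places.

MS-03: φ = +49.55917°, λ = -118.28250°
DART-03: φ = +43.67944°, λ = -122.13000°
Δφ = -5.8797°,  Δλ = -3.8475°
a = sin²(Δφ/2) + cos φ₁ cos φ₂ sin²(Δλ/2) = 0.003159
c = 2·arcsin(√a) = 0.112471 rad = 6.4441°

6.444°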